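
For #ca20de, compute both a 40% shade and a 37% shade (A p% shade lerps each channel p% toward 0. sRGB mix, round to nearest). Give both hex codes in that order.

#ca20de is rgb(202, 32, 222).
40% shade:
  R: 202 − 80.8 = 121.2 → 121
  G: 32 − 12.8 = 19.2 → 19
  B: 222 + 0.4×(0−222) = 222 − 88.8 = 133.2 → 133
  → #791385
37% shade:
  R: 202 − 74.74 = 127.26 → 127
  G: 32 − 11.84 = 20.16 → 20
  B: 222 − 82.14 = 139.86 → 140
  → #7f148c

#791385, #7f148c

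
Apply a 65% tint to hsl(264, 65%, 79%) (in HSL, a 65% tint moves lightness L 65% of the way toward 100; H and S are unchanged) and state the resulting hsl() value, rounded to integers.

L moves 65% from 79 toward 100: 79 + 13.65 = 92.65 → 93.
H and S are unchanged.

hsl(264, 65%, 93%)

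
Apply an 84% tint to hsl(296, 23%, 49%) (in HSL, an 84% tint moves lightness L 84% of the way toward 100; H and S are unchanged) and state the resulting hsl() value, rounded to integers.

hsl(296, 23%, 92%)

L moves 84% from 49 toward 100: 49 + 42.84 = 91.84 → 92.
H and S are unchanged.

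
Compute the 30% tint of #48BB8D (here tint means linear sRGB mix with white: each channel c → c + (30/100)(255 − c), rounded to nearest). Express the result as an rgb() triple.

rgb(127, 207, 175)

#48BB8D is rgb(72, 187, 141).
Per channel, c → c + 0.3(255 − c):
  R: 72 + 54.9 = 126.9 → 127
  G: 187 + 20.4 = 207.4 → 207
  B: 141 + 0.3×(255−141) = 141 + 34.2 = 175.2 → 175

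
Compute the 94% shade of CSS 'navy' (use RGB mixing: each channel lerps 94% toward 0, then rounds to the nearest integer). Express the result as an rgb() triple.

rgb(0, 0, 8)

CSS navy is rgb(0, 0, 128).
Lerp each channel 94% toward 0:
  R: 0 + 0 = 0 → 0
  G: 0 + 0.94×(0−0) = 0 + 0 = 0 → 0
  B: 128 + 0.94×(0−128) = 128 − 120.32 = 7.68 → 8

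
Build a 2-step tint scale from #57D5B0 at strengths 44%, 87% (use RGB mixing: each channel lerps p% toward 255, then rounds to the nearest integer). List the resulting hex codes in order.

#A1E7D3, #E9FAF5

#57D5B0 is rgb(87, 213, 176).
44%: (87 + 73.92 = 160.92→161, 213 + 18.48 = 231.48→231, 176 + 34.76 = 210.76→211) → #A1E7D3
87%: (87 + 146.16 = 233.16→233, 213 + 36.54 = 249.54→250, 176 + 68.73 = 244.73→245) → #E9FAF5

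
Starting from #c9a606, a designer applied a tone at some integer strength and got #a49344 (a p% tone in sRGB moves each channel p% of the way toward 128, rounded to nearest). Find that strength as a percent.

51%

#c9a606 is rgb(201, 166, 6); #a49344 is rgb(164, 147, 68).
On the B channel (widest range): 68 ≈ 6 + (p/100)(128 − 6), so p ≈ 100×(68 − 6)/(128 − 6) = 6200/122 = 50.82.
p = 51 reproduces all three channels after rounding.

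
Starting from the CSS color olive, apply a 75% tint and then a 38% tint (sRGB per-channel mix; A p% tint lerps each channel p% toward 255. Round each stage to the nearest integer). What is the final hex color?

CSS olive is rgb(128, 128, 0).
Lerp each channel 75% toward 255:
  R: 128 + 95.25 = 223.25 → 223
  G: 128 + 95.25 = 223.25 → 223
  B: 0 + 191.25 = 191.25 → 191
After the tint: rgb(223, 223, 191) = #dfdfbf.
Lerp each channel 38% toward 255:
  R: 223 + 0.38×(255−223) = 223 + 12.16 = 235.16 → 235
  G: 223 + 0.38×(255−223) = 223 + 12.16 = 235.16 → 235
  B: 191 + 0.38×(255−191) = 191 + 24.32 = 215.32 → 215
rgb(235, 235, 215) = #ebebd7.

#ebebd7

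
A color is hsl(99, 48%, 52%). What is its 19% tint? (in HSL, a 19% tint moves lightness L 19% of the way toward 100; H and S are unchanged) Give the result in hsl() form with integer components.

hsl(99, 48%, 61%)

L moves 19% from 52 toward 100: 52 + 9.12 = 61.12 → 61.
H and S are unchanged.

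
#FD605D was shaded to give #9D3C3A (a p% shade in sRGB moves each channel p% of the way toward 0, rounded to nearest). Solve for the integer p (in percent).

38%

#FD605D is rgb(253, 96, 93); #9D3C3A is rgb(157, 60, 58).
On the R channel (widest range): 157 ≈ 253 + (p/100)(0 − 253), so p ≈ 100×(157 − 253)/(0 − 253) = -9600/-253 = 37.94.
p = 38 reproduces all three channels after rounding.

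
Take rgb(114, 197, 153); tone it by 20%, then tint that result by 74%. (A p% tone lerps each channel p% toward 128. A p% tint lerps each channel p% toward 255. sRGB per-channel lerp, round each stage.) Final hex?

A 20% tone moves each channel 20% toward 128:
  R: 114 + 0.2×(128−114) = 114 + 2.8 = 116.8 → 117
  G: 197 + 0.2×(128−197) = 197 − 13.8 = 183.2 → 183
  B: 153 + 0.2×(128−153) = 153 − 5 = 148 → 148
After the tone: rgb(117, 183, 148) = #75b794.
Lerp each channel 74% toward 255:
  R: 117 + 102.12 = 219.12 → 219
  G: 183 + 0.74×(255−183) = 183 + 53.28 = 236.28 → 236
  B: 148 + 0.74×(255−148) = 148 + 79.18 = 227.18 → 227
rgb(219, 236, 227) = #dbece3.

#dbece3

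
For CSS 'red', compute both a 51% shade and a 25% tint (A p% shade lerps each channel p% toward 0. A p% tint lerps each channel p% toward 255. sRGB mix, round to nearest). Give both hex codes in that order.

#7D0000, #FF4040

CSS red is rgb(255, 0, 0).
51% shade:
  R: 255 − 130.05 = 124.95 → 125
  G: 0 + 0.51×(0−0) = 0 + 0 = 0 → 0
  B: 0 + 0 = 0 → 0
  → #7D0000
25% tint:
  R: 255 + 0.25×(255−255) = 255 + 0 = 255 → 255
  G: 0 + 0.25×(255−0) = 0 + 63.75 = 63.75 → 64
  B: 0 + 63.75 = 63.75 → 64
  → #FF4040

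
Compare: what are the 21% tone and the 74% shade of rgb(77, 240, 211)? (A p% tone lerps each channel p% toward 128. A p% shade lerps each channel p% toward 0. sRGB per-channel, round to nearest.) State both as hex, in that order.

21% tone:
  R: 77 + 0.21×(128−77) = 77 + 10.71 = 87.71 → 88
  G: 240 − 23.52 = 216.48 → 216
  B: 211 + 0.21×(128−211) = 211 − 17.43 = 193.57 → 194
  → #58D8C2
74% shade:
  R: 77 + 0.74×(0−77) = 77 − 56.98 = 20.02 → 20
  G: 240 + 0.74×(0−240) = 240 − 177.6 = 62.4 → 62
  B: 211 + 0.74×(0−211) = 211 − 156.14 = 54.86 → 55
  → #143E37

#58D8C2, #143E37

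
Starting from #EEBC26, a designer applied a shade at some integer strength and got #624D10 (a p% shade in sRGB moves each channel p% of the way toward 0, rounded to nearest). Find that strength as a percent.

59%

#EEBC26 is rgb(238, 188, 38); #624D10 is rgb(98, 77, 16).
On the R channel (widest range): 98 ≈ 238 + (p/100)(0 − 238), so p ≈ 100×(98 − 238)/(0 − 238) = -14000/-238 = 58.82.
p = 59 reproduces all three channels after rounding.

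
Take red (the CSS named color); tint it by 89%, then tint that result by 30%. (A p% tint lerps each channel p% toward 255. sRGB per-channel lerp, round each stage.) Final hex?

#ffebeb

CSS red is rgb(255, 0, 0).
Per channel, c → c + 0.89(255 − c):
  R: 255 + 0.89×(255−255) = 255 + 0 = 255 → 255
  G: 0 + 0.89×(255−0) = 0 + 226.95 = 226.95 → 227
  B: 0 + 0.89×(255−0) = 0 + 226.95 = 226.95 → 227
After the tint: rgb(255, 227, 227) = #ffe3e3.
Lerp each channel 30% toward 255:
  R: 255 + 0.3×(255−255) = 255 + 0 = 255 → 255
  G: 227 + 0.3×(255−227) = 227 + 8.4 = 235.4 → 235
  B: 227 + 0.3×(255−227) = 227 + 8.4 = 235.4 → 235
rgb(255, 235, 235) = #ffebeb.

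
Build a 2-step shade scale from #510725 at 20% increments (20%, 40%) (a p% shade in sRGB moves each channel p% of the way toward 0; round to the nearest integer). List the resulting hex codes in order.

#510725 is rgb(81, 7, 37).
20%: (81 − 16.2 = 64.8→65, 7 − 1.4 = 5.6→6, 37 − 7.4 = 29.6→30) → #41061E
40%: (81 − 32.4 = 48.6→49, 7 − 2.8 = 4.2→4, 37 − 14.8 = 22.2→22) → #310416

#41061E, #310416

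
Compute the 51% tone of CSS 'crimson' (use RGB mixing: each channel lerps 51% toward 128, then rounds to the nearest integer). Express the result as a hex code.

#AD4B5F

CSS crimson is rgb(220, 20, 60).
A 51% tone moves each channel 51% toward 128:
  R: 220 − 46.92 = 173.08 → 173
  G: 20 + 0.51×(128−20) = 20 + 55.08 = 75.08 → 75
  B: 60 + 0.51×(128−60) = 60 + 34.68 = 94.68 → 95
rgb(173, 75, 95) = #AD4B5F.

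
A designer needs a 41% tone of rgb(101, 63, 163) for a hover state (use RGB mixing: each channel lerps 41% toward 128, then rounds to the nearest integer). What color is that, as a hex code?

Lerp each channel 41% toward 128:
  R: 101 + 0.41×(128−101) = 101 + 11.07 = 112.07 → 112
  G: 63 + 0.41×(128−63) = 63 + 26.65 = 89.65 → 90
  B: 163 + 0.41×(128−163) = 163 − 14.35 = 148.65 → 149
rgb(112, 90, 149) = #705a95.

#705a95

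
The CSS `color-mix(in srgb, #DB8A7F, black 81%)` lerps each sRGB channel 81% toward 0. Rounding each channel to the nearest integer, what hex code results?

#2A1A18

#DB8A7F is rgb(219, 138, 127).
Per channel, c → c + 0.81(0 − c):
  R: 219 − 177.39 = 41.61 → 42
  G: 138 − 111.78 = 26.22 → 26
  B: 127 + 0.81×(0−127) = 127 − 102.87 = 24.13 → 24
rgb(42, 26, 24) = #2A1A18.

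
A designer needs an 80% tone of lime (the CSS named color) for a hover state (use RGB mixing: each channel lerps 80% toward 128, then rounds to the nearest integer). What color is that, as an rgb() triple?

rgb(102, 153, 102)

CSS lime is rgb(0, 255, 0).
An 80% tone moves each channel 80% toward 128:
  R: 0 + 0.8×(128−0) = 0 + 102.4 = 102.4 → 102
  G: 255 + 0.8×(128−255) = 255 − 101.6 = 153.4 → 153
  B: 0 + 0.8×(128−0) = 0 + 102.4 = 102.4 → 102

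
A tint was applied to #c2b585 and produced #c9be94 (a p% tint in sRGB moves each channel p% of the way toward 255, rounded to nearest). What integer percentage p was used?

12%

#c2b585 is rgb(194, 181, 133); #c9be94 is rgb(201, 190, 148).
On the B channel (widest range): 148 ≈ 133 + (p/100)(255 − 133), so p ≈ 100×(148 − 133)/(255 − 133) = 1500/122 = 12.30.
p = 12 reproduces all three channels after rounding.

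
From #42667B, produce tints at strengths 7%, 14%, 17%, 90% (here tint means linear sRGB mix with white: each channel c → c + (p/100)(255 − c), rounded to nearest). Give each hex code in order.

#4F7184, #5C7B8D, #628091, #ECF0F2

#42667B is rgb(66, 102, 123).
7%: (66 + 13.23 = 79.23→79, 102 + 10.71 = 112.71→113, 123 + 9.24 = 132.24→132) → #4F7184
14%: (66 + 26.46 = 92.46→92, 102 + 21.42 = 123.42→123, 123 + 18.48 = 141.48→141) → #5C7B8D
17%: (66 + 32.13 = 98.13→98, 102 + 26.01 = 128.01→128, 123 + 22.44 = 145.44→145) → #628091
90%: (66 + 170.1 = 236.1→236, 102 + 137.7 = 239.7→240, 123 + 118.8 = 241.8→242) → #ECF0F2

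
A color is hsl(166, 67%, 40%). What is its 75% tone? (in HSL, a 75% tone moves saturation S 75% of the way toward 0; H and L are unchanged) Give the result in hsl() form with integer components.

S moves 75% from 67 toward 0: 67 − 50.25 = 16.75 → 17.
H and L are unchanged.

hsl(166, 17%, 40%)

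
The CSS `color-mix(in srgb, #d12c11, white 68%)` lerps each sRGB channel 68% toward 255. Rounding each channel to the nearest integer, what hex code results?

#f0bbb3

#d12c11 is rgb(209, 44, 17).
A 68% tint moves each channel 68% toward 255:
  R: 209 + 0.68×(255−209) = 209 + 31.28 = 240.28 → 240
  G: 44 + 143.48 = 187.48 → 187
  B: 17 + 0.68×(255−17) = 17 + 161.84 = 178.84 → 179
rgb(240, 187, 179) = #f0bbb3.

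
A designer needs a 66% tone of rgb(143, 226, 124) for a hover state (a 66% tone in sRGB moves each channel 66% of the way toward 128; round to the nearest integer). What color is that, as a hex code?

Per channel, c → c + 0.66(128 − c):
  R: 143 − 9.9 = 133.1 → 133
  G: 226 + 0.66×(128−226) = 226 − 64.68 = 161.32 → 161
  B: 124 + 2.64 = 126.64 → 127
rgb(133, 161, 127) = #85a17f.

#85a17f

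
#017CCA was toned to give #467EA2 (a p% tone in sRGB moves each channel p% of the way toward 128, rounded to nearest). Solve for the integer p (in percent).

54%

#017CCA is rgb(1, 124, 202); #467EA2 is rgb(70, 126, 162).
On the R channel (widest range): 70 ≈ 1 + (p/100)(128 − 1), so p ≈ 100×(70 − 1)/(128 − 1) = 6900/127 = 54.33.
p = 54 reproduces all three channels after rounding.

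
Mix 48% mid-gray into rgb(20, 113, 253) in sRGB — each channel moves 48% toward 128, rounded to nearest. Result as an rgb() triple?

Per channel, c → c + 0.48(128 − c):
  R: 20 + 51.84 = 71.84 → 72
  G: 113 + 7.2 = 120.2 → 120
  B: 253 + 0.48×(128−253) = 253 − 60 = 193 → 193

rgb(72, 120, 193)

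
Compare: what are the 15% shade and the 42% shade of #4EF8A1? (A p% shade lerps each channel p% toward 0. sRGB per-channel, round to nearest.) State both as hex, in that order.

#4EF8A1 is rgb(78, 248, 161).
15% shade:
  R: 78 − 11.7 = 66.3 → 66
  G: 248 − 37.2 = 210.8 → 211
  B: 161 + 0.15×(0−161) = 161 − 24.15 = 136.85 → 137
  → #42D389
42% shade:
  R: 78 + 0.42×(0−78) = 78 − 32.76 = 45.24 → 45
  G: 248 − 104.16 = 143.84 → 144
  B: 161 − 67.62 = 93.38 → 93
  → #2D905D

#42D389, #2D905D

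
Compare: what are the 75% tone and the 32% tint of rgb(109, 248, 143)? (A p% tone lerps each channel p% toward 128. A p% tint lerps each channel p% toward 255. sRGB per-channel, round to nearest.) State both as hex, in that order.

75% tone:
  R: 109 + 0.75×(128−109) = 109 + 14.25 = 123.25 → 123
  G: 248 − 90 = 158 → 158
  B: 143 + 0.75×(128−143) = 143 − 11.25 = 131.75 → 132
  → #7B9E84
32% tint:
  R: 109 + 0.32×(255−109) = 109 + 46.72 = 155.72 → 156
  G: 248 + 0.32×(255−248) = 248 + 2.24 = 250.24 → 250
  B: 143 + 35.84 = 178.84 → 179
  → #9CFAB3

#7B9E84, #9CFAB3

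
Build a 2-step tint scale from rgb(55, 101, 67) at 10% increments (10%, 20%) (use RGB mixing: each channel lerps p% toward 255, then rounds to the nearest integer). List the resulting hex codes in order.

#4B7456, #5F8469

10%: (55 + 20 = 75→75, 101 + 15.4 = 116.4→116, 67 + 18.8 = 85.8→86) → #4B7456
20%: (55 + 40 = 95→95, 101 + 30.8 = 131.8→132, 67 + 37.6 = 104.6→105) → #5F8469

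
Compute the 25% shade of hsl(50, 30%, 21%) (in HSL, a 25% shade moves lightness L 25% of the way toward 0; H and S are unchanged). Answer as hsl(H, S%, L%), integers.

L moves 25% from 21 toward 0: 21 − 5.25 = 15.75 → 16.
H and S are unchanged.

hsl(50, 30%, 16%)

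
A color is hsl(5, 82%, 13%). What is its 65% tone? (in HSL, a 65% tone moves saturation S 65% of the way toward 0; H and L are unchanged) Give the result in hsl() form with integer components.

S moves 65% from 82 toward 0: 82 − 53.3 = 28.7 → 29.
H and L are unchanged.

hsl(5, 29%, 13%)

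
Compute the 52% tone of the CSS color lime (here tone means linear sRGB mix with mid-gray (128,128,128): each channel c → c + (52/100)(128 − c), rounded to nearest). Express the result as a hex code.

CSS lime is rgb(0, 255, 0).
Per channel, c → c + 0.52(128 − c):
  R: 0 + 0.52×(128−0) = 0 + 66.56 = 66.56 → 67
  G: 255 + 0.52×(128−255) = 255 − 66.04 = 188.96 → 189
  B: 0 + 0.52×(128−0) = 0 + 66.56 = 66.56 → 67
rgb(67, 189, 67) = #43bd43.

#43bd43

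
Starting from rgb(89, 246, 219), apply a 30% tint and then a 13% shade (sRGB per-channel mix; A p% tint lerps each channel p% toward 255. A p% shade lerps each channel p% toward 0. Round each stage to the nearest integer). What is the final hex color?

Lerp each channel 30% toward 255:
  R: 89 + 49.8 = 138.8 → 139
  G: 246 + 0.3×(255−246) = 246 + 2.7 = 248.7 → 249
  B: 219 + 10.8 = 229.8 → 230
After the tint: rgb(139, 249, 230) = #8bf9e6.
Per channel, c → c + 0.13(0 − c):
  R: 139 + 0.13×(0−139) = 139 − 18.07 = 120.93 → 121
  G: 249 − 32.37 = 216.63 → 217
  B: 230 + 0.13×(0−230) = 230 − 29.9 = 200.1 → 200
rgb(121, 217, 200) = #79d9c8.

#79d9c8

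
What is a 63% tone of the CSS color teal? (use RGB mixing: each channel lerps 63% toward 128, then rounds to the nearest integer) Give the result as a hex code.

#518080

CSS teal is rgb(0, 128, 128).
Per channel, c → c + 0.63(128 − c):
  R: 0 + 0.63×(128−0) = 0 + 80.64 = 80.64 → 81
  G: 128 + 0 = 128 → 128
  B: 128 + 0 = 128 → 128
rgb(81, 128, 128) = #518080.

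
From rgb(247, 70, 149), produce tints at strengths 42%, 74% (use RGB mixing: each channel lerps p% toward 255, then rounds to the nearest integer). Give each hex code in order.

42%: (247 + 3.36 = 250.36→250, 70 + 77.7 = 147.7→148, 149 + 44.52 = 193.52→194) → #FA94C2
74%: (247 + 5.92 = 252.92→253, 70 + 136.9 = 206.9→207, 149 + 78.44 = 227.44→227) → #FDCFE3

#FA94C2, #FDCFE3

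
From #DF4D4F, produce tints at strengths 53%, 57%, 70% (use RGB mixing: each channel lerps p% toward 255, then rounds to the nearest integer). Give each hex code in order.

#DF4D4F is rgb(223, 77, 79).
53%: (223 + 16.96 = 239.96→240, 77 + 94.34 = 171.34→171, 79 + 93.28 = 172.28→172) → #F0ABAC
57%: (223 + 18.24 = 241.24→241, 77 + 101.46 = 178.46→178, 79 + 100.32 = 179.32→179) → #F1B2B3
70%: (223 + 22.4 = 245.4→245, 77 + 124.6 = 201.6→202, 79 + 123.2 = 202.2→202) → #F5CACA

#F0ABAC, #F1B2B3, #F5CACA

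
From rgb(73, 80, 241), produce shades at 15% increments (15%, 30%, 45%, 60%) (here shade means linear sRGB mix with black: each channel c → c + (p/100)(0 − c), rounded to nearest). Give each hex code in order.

#3E44CD, #3338A9, #282C85, #1D2060

15%: (73 − 10.95 = 62.05→62, 80 − 12 = 68→68, 241 − 36.15 = 204.85→205) → #3E44CD
30%: (73 − 21.9 = 51.1→51, 80 − 24 = 56→56, 241 − 72.3 = 168.7→169) → #3338A9
45%: (73 − 32.85 = 40.15→40, 80 − 36 = 44→44, 241 − 108.45 = 132.55→133) → #282C85
60%: (73 − 43.8 = 29.2→29, 80 − 48 = 32→32, 241 − 144.6 = 96.4→96) → #1D2060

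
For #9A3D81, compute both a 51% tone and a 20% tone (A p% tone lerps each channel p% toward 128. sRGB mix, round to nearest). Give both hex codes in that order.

#8D5F80, #954A81

#9A3D81 is rgb(154, 61, 129).
51% tone:
  R: 154 − 13.26 = 140.74 → 141
  G: 61 + 34.17 = 95.17 → 95
  B: 129 − 0.51 = 128.49 → 128
  → #8D5F80
20% tone:
  R: 154 − 5.2 = 148.8 → 149
  G: 61 + 0.2×(128−61) = 61 + 13.4 = 74.4 → 74
  B: 129 + 0.2×(128−129) = 129 − 0.2 = 128.8 → 129
  → #954A81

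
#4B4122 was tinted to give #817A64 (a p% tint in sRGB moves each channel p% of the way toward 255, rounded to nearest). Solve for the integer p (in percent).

#4B4122 is rgb(75, 65, 34); #817A64 is rgb(129, 122, 100).
On the B channel (widest range): 100 ≈ 34 + (p/100)(255 − 34), so p ≈ 100×(100 − 34)/(255 − 34) = 6600/221 = 29.86.
p = 30 reproduces all three channels after rounding.

30%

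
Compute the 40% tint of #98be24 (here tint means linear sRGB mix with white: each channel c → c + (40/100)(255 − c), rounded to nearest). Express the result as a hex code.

#98be24 is rgb(152, 190, 36).
A 40% tint moves each channel 40% toward 255:
  R: 152 + 41.2 = 193.2 → 193
  G: 190 + 26 = 216 → 216
  B: 36 + 0.4×(255−36) = 36 + 87.6 = 123.6 → 124
rgb(193, 216, 124) = #c1d87c.

#c1d87c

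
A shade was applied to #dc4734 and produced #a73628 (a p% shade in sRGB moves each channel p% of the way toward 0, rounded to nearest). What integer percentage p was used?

24%

#dc4734 is rgb(220, 71, 52); #a73628 is rgb(167, 54, 40).
On the R channel (widest range): 167 ≈ 220 + (p/100)(0 − 220), so p ≈ 100×(167 − 220)/(0 − 220) = -5300/-220 = 24.09.
p = 24 reproduces all three channels after rounding.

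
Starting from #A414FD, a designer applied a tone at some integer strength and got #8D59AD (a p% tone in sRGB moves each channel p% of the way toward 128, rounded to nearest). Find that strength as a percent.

#A414FD is rgb(164, 20, 253); #8D59AD is rgb(141, 89, 173).
On the B channel (widest range): 173 ≈ 253 + (p/100)(128 − 253), so p ≈ 100×(173 − 253)/(128 − 253) = -8000/-125 = 64.00.
p = 64 reproduces all three channels after rounding.

64%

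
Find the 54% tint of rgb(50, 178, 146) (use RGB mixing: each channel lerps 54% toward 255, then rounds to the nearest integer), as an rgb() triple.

Per channel, c → c + 0.54(255 − c):
  R: 50 + 0.54×(255−50) = 50 + 110.7 = 160.7 → 161
  G: 178 + 41.58 = 219.58 → 220
  B: 146 + 0.54×(255−146) = 146 + 58.86 = 204.86 → 205

rgb(161, 220, 205)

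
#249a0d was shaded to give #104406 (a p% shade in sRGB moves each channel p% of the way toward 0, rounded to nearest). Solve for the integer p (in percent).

56%

#249a0d is rgb(36, 154, 13); #104406 is rgb(16, 68, 6).
On the G channel (widest range): 68 ≈ 154 + (p/100)(0 − 154), so p ≈ 100×(68 − 154)/(0 − 154) = -8600/-154 = 55.84.
p = 56 reproduces all three channels after rounding.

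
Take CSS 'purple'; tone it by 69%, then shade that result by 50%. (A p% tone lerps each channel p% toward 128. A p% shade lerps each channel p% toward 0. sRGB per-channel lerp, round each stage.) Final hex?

CSS purple is rgb(128, 0, 128).
A 69% tone moves each channel 69% toward 128:
  R: 128 + 0.69×(128−128) = 128 + 0 = 128 → 128
  G: 0 + 0.69×(128−0) = 0 + 88.32 = 88.32 → 88
  B: 128 + 0.69×(128−128) = 128 + 0 = 128 → 128
After the tone: rgb(128, 88, 128) = #805880.
Per channel, c → c + 0.5(0 − c):
  R: 128 − 64 = 64 → 64
  G: 88 − 44 = 44 → 44
  B: 128 + 0.5×(0−128) = 128 − 64 = 64 → 64
rgb(64, 44, 64) = #402C40.

#402C40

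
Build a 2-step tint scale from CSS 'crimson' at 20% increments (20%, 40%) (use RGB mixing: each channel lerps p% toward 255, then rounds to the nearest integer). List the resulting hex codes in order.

#e34363, #ea728a

CSS crimson is rgb(220, 20, 60).
20%: (220 + 7 = 227→227, 20 + 47 = 67→67, 60 + 39 = 99→99) → #e34363
40%: (220 + 14 = 234→234, 20 + 94 = 114→114, 60 + 78 = 138→138) → #ea728a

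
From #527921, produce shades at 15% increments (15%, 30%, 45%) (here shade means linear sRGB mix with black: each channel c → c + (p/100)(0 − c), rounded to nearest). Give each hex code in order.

#46671C, #395517, #2D4312

#527921 is rgb(82, 121, 33).
15%: (82 − 12.3 = 69.7→70, 121 − 18.15 = 102.85→103, 33 − 4.95 = 28.05→28) → #46671C
30%: (82 − 24.6 = 57.4→57, 121 − 36.3 = 84.7→85, 33 − 9.9 = 23.1→23) → #395517
45%: (82 − 36.9 = 45.1→45, 121 − 54.45 = 66.55→67, 33 − 14.85 = 18.15→18) → #2D4312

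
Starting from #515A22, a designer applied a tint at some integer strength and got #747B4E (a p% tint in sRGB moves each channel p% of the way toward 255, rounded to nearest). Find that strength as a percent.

20%

#515A22 is rgb(81, 90, 34); #747B4E is rgb(116, 123, 78).
On the B channel (widest range): 78 ≈ 34 + (p/100)(255 − 34), so p ≈ 100×(78 − 34)/(255 − 34) = 4400/221 = 19.91.
p = 20 reproduces all three channels after rounding.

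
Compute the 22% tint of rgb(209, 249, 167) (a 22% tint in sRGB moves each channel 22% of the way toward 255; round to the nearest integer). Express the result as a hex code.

Lerp each channel 22% toward 255:
  R: 209 + 10.12 = 219.12 → 219
  G: 249 + 1.32 = 250.32 → 250
  B: 167 + 0.22×(255−167) = 167 + 19.36 = 186.36 → 186
rgb(219, 250, 186) = #DBFABA.

#DBFABA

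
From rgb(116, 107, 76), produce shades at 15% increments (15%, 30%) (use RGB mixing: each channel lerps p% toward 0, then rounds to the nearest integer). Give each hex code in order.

#635B41, #514B35

15%: (116 − 17.4 = 98.6→99, 107 − 16.05 = 90.95→91, 76 − 11.4 = 64.6→65) → #635B41
30%: (116 − 34.8 = 81.2→81, 107 − 32.1 = 74.9→75, 76 − 22.8 = 53.2→53) → #514B35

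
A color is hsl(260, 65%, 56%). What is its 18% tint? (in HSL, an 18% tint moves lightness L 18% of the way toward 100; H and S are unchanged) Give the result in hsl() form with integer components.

hsl(260, 65%, 64%)

L moves 18% from 56 toward 100: 56 + 7.92 = 63.92 → 64.
H and S are unchanged.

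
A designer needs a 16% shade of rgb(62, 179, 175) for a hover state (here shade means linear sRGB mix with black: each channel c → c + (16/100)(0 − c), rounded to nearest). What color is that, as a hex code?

#349693

Per channel, c → c + 0.16(0 − c):
  R: 62 − 9.92 = 52.08 → 52
  G: 179 − 28.64 = 150.36 → 150
  B: 175 + 0.16×(0−175) = 175 − 28 = 147 → 147
rgb(52, 150, 147) = #349693.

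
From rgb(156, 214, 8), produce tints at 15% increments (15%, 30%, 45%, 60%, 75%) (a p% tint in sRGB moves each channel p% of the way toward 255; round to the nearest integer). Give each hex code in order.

#ABDC2D, #BAE252, #C9E877, #D7EF9C, #E6F5C1

15%: (156 + 14.85 = 170.85→171, 214 + 6.15 = 220.15→220, 8 + 37.05 = 45.05→45) → #ABDC2D
30%: (156 + 29.7 = 185.7→186, 214 + 12.3 = 226.3→226, 8 + 74.1 = 82.1→82) → #BAE252
45%: (156 + 44.55 = 200.55→201, 214 + 18.45 = 232.45→232, 8 + 111.15 = 119.15→119) → #C9E877
60%: (156 + 59.4 = 215.4→215, 214 + 24.6 = 238.6→239, 8 + 148.2 = 156.2→156) → #D7EF9C
75%: (156 + 74.25 = 230.25→230, 214 + 30.75 = 244.75→245, 8 + 185.25 = 193.25→193) → #E6F5C1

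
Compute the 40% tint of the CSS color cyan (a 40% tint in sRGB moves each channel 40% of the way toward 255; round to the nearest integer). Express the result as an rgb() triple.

rgb(102, 255, 255)

CSS cyan is rgb(0, 255, 255).
A 40% tint moves each channel 40% toward 255:
  R: 0 + 0.4×(255−0) = 0 + 102 = 102 → 102
  G: 255 + 0.4×(255−255) = 255 + 0 = 255 → 255
  B: 255 + 0 = 255 → 255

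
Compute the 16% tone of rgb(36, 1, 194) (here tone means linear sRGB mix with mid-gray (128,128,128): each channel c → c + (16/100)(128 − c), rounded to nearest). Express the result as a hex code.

Per channel, c → c + 0.16(128 − c):
  R: 36 + 14.72 = 50.72 → 51
  G: 1 + 20.32 = 21.32 → 21
  B: 194 − 10.56 = 183.44 → 183
rgb(51, 21, 183) = #3315b7.

#3315b7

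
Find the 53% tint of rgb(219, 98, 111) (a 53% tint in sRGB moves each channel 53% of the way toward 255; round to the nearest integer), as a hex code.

Per channel, c → c + 0.53(255 − c):
  R: 219 + 0.53×(255−219) = 219 + 19.08 = 238.08 → 238
  G: 98 + 0.53×(255−98) = 98 + 83.21 = 181.21 → 181
  B: 111 + 0.53×(255−111) = 111 + 76.32 = 187.32 → 187
rgb(238, 181, 187) = #EEB5BB.

#EEB5BB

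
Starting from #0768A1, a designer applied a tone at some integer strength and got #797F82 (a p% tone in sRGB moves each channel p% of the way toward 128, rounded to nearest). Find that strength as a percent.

94%

#0768A1 is rgb(7, 104, 161); #797F82 is rgb(121, 127, 130).
On the R channel (widest range): 121 ≈ 7 + (p/100)(128 − 7), so p ≈ 100×(121 − 7)/(128 − 7) = 11400/121 = 94.21.
p = 94 reproduces all three channels after rounding.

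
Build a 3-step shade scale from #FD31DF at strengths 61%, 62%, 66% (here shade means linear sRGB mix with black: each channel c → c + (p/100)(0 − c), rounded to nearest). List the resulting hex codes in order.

#631357, #601355, #56114C

#FD31DF is rgb(253, 49, 223).
61%: (253 − 154.33 = 98.67→99, 49 − 29.89 = 19.11→19, 223 − 136.03 = 86.97→87) → #631357
62%: (253 − 156.86 = 96.14→96, 49 − 30.38 = 18.62→19, 223 − 138.26 = 84.74→85) → #601355
66%: (253 − 166.98 = 86.02→86, 49 − 32.34 = 16.66→17, 223 − 147.18 = 75.82→76) → #56114C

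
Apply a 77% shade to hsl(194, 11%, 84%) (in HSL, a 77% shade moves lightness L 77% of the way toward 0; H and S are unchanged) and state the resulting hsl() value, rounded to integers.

L moves 77% from 84 toward 0: 84 − 64.68 = 19.32 → 19.
H and S are unchanged.

hsl(194, 11%, 19%)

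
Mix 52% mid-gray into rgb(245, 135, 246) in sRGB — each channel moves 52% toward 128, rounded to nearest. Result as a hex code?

#B883B9

A 52% tone moves each channel 52% toward 128:
  R: 245 + 0.52×(128−245) = 245 − 60.84 = 184.16 → 184
  G: 135 + 0.52×(128−135) = 135 − 3.64 = 131.36 → 131
  B: 246 − 61.36 = 184.64 → 185
rgb(184, 131, 185) = #B883B9.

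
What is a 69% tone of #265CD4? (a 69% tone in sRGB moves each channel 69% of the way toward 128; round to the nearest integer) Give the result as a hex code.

#265CD4 is rgb(38, 92, 212).
Lerp each channel 69% toward 128:
  R: 38 + 62.1 = 100.1 → 100
  G: 92 + 0.69×(128−92) = 92 + 24.84 = 116.84 → 117
  B: 212 − 57.96 = 154.04 → 154
rgb(100, 117, 154) = #64759A.

#64759A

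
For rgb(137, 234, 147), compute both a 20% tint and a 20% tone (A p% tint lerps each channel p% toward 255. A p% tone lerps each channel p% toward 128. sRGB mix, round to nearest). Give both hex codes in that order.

20% tint:
  R: 137 + 23.6 = 160.6 → 161
  G: 234 + 4.2 = 238.2 → 238
  B: 147 + 0.2×(255−147) = 147 + 21.6 = 168.6 → 169
  → #A1EEA9
20% tone:
  R: 137 + 0.2×(128−137) = 137 − 1.8 = 135.2 → 135
  G: 234 + 0.2×(128−234) = 234 − 21.2 = 212.8 → 213
  B: 147 + 0.2×(128−147) = 147 − 3.8 = 143.2 → 143
  → #87D58F

#A1EEA9, #87D58F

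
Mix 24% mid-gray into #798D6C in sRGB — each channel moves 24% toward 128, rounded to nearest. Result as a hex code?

#798D6C is rgb(121, 141, 108).
Lerp each channel 24% toward 128:
  R: 121 + 0.24×(128−121) = 121 + 1.68 = 122.68 → 123
  G: 141 − 3.12 = 137.88 → 138
  B: 108 + 0.24×(128−108) = 108 + 4.8 = 112.8 → 113
rgb(123, 138, 113) = #7B8A71.

#7B8A71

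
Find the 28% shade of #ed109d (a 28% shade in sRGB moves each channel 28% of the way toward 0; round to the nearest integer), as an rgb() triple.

#ed109d is rgb(237, 16, 157).
A 28% shade moves each channel 28% toward 0:
  R: 237 + 0.28×(0−237) = 237 − 66.36 = 170.64 → 171
  G: 16 − 4.48 = 11.52 → 12
  B: 157 − 43.96 = 113.04 → 113

rgb(171, 12, 113)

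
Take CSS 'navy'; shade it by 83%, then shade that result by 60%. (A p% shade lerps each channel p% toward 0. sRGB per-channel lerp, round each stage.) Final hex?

CSS navy is rgb(0, 0, 128).
Lerp each channel 83% toward 0:
  R: 0 + 0.83×(0−0) = 0 + 0 = 0 → 0
  G: 0 + 0.83×(0−0) = 0 + 0 = 0 → 0
  B: 128 − 106.24 = 21.76 → 22
After the shade: rgb(0, 0, 22) = #000016.
Lerp each channel 60% toward 0:
  R: 0 + 0.6×(0−0) = 0 + 0 = 0 → 0
  G: 0 + 0 = 0 → 0
  B: 22 + 0.6×(0−22) = 22 − 13.2 = 8.8 → 9
rgb(0, 0, 9) = #000009.

#000009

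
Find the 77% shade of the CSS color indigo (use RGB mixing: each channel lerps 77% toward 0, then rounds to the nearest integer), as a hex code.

#11001e

CSS indigo is rgb(75, 0, 130).
Lerp each channel 77% toward 0:
  R: 75 − 57.75 = 17.25 → 17
  G: 0 + 0 = 0 → 0
  B: 130 + 0.77×(0−130) = 130 − 100.1 = 29.9 → 30
rgb(17, 0, 30) = #11001e.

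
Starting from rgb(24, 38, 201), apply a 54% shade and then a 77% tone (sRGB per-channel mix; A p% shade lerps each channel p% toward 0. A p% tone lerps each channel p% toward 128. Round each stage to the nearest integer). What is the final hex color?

#656678

Per channel, c → c + 0.54(0 − c):
  R: 24 − 12.96 = 11.04 → 11
  G: 38 + 0.54×(0−38) = 38 − 20.52 = 17.48 → 17
  B: 201 − 108.54 = 92.46 → 92
After the shade: rgb(11, 17, 92) = #0b115c.
Lerp each channel 77% toward 128:
  R: 11 + 0.77×(128−11) = 11 + 90.09 = 101.09 → 101
  G: 17 + 85.47 = 102.47 → 102
  B: 92 + 27.72 = 119.72 → 120
rgb(101, 102, 120) = #656678.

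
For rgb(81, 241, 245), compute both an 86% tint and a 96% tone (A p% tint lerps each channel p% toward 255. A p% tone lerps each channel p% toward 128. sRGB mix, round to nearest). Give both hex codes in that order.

#E7FDFE, #7E8585

86% tint:
  R: 81 + 149.64 = 230.64 → 231
  G: 241 + 0.86×(255−241) = 241 + 12.04 = 253.04 → 253
  B: 245 + 0.86×(255−245) = 245 + 8.6 = 253.6 → 254
  → #E7FDFE
96% tone:
  R: 81 + 0.96×(128−81) = 81 + 45.12 = 126.12 → 126
  G: 241 − 108.48 = 132.52 → 133
  B: 245 + 0.96×(128−245) = 245 − 112.32 = 132.68 → 133
  → #7E8585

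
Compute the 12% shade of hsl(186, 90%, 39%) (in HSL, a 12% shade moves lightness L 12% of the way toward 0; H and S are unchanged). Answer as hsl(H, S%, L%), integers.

L moves 12% from 39 toward 0: 39 − 4.68 = 34.32 → 34.
H and S are unchanged.

hsl(186, 90%, 34%)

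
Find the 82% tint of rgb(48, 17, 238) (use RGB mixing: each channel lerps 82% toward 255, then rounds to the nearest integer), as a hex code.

Per channel, c → c + 0.82(255 − c):
  R: 48 + 169.74 = 217.74 → 218
  G: 17 + 195.16 = 212.16 → 212
  B: 238 + 0.82×(255−238) = 238 + 13.94 = 251.94 → 252
rgb(218, 212, 252) = #DAD4FC.

#DAD4FC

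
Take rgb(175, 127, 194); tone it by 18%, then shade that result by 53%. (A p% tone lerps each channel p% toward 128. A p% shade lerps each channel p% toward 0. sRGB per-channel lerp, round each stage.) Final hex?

Lerp each channel 18% toward 128:
  R: 175 + 0.18×(128−175) = 175 − 8.46 = 166.54 → 167
  G: 127 + 0.18 = 127.18 → 127
  B: 194 − 11.88 = 182.12 → 182
After the tone: rgb(167, 127, 182) = #a77fb6.
A 53% shade moves each channel 53% toward 0:
  R: 167 + 0.53×(0−167) = 167 − 88.51 = 78.49 → 78
  G: 127 − 67.31 = 59.69 → 60
  B: 182 − 96.46 = 85.54 → 86
rgb(78, 60, 86) = #4e3c56.

#4e3c56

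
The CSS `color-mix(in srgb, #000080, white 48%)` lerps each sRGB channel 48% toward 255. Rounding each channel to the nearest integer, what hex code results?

#7A7ABD

#000080 is rgb(0, 0, 128).
Lerp each channel 48% toward 255:
  R: 0 + 0.48×(255−0) = 0 + 122.4 = 122.4 → 122
  G: 0 + 0.48×(255−0) = 0 + 122.4 = 122.4 → 122
  B: 128 + 0.48×(255−128) = 128 + 60.96 = 188.96 → 189
rgb(122, 122, 189) = #7A7ABD.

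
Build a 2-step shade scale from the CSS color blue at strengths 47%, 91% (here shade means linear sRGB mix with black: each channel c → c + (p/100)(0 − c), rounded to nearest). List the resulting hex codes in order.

CSS blue is rgb(0, 0, 255).
47%: (0→0, 0→0, 255 − 119.85 = 135.15→135) → #000087
91%: (0→0, 0→0, 255 − 232.05 = 22.95→23) → #000017

#000087, #000017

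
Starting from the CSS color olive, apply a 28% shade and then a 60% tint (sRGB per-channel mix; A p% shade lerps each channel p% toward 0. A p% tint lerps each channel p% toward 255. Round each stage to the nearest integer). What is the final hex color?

CSS olive is rgb(128, 128, 0).
Per channel, c → c + 0.28(0 − c):
  R: 128 − 35.84 = 92.16 → 92
  G: 128 + 0.28×(0−128) = 128 − 35.84 = 92.16 → 92
  B: 0 + 0.28×(0−0) = 0 + 0 = 0 → 0
After the shade: rgb(92, 92, 0) = #5c5c00.
Lerp each channel 60% toward 255:
  R: 92 + 0.6×(255−92) = 92 + 97.8 = 189.8 → 190
  G: 92 + 0.6×(255−92) = 92 + 97.8 = 189.8 → 190
  B: 0 + 0.6×(255−0) = 0 + 153 = 153 → 153
rgb(190, 190, 153) = #bebe99.

#bebe99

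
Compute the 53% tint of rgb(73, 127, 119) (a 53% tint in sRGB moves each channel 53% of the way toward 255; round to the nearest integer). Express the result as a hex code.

#a9c3bf

A 53% tint moves each channel 53% toward 255:
  R: 73 + 0.53×(255−73) = 73 + 96.46 = 169.46 → 169
  G: 127 + 67.84 = 194.84 → 195
  B: 119 + 0.53×(255−119) = 119 + 72.08 = 191.08 → 191
rgb(169, 195, 191) = #a9c3bf.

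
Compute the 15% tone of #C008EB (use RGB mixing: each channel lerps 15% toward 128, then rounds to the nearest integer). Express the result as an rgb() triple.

rgb(182, 26, 219)

#C008EB is rgb(192, 8, 235).
A 15% tone moves each channel 15% toward 128:
  R: 192 + 0.15×(128−192) = 192 − 9.6 = 182.4 → 182
  G: 8 + 0.15×(128−8) = 8 + 18 = 26 → 26
  B: 235 − 16.05 = 218.95 → 219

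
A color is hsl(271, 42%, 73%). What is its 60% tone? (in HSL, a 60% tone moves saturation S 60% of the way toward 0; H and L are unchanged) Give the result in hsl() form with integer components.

hsl(271, 17%, 73%)

S moves 60% from 42 toward 0: 42 − 25.2 = 16.8 → 17.
H and L are unchanged.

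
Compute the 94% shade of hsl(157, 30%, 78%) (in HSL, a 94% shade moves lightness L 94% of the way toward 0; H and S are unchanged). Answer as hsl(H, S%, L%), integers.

L moves 94% from 78 toward 0: 78 − 73.32 = 4.68 → 5.
H and S are unchanged.

hsl(157, 30%, 5%)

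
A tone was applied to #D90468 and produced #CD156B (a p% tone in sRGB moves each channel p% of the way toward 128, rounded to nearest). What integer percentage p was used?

#D90468 is rgb(217, 4, 104); #CD156B is rgb(205, 21, 107).
On the G channel (widest range): 21 ≈ 4 + (p/100)(128 − 4), so p ≈ 100×(21 − 4)/(128 − 4) = 1700/124 = 13.71.
p = 14 reproduces all three channels after rounding.

14%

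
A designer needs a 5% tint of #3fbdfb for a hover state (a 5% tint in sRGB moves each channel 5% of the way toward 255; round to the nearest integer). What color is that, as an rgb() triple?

rgb(73, 192, 251)

#3fbdfb is rgb(63, 189, 251).
Lerp each channel 5% toward 255:
  R: 63 + 0.05×(255−63) = 63 + 9.6 = 72.6 → 73
  G: 189 + 3.3 = 192.3 → 192
  B: 251 + 0.2 = 251.2 → 251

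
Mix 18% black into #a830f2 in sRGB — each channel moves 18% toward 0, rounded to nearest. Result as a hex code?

#a830f2 is rgb(168, 48, 242).
Per channel, c → c + 0.18(0 − c):
  R: 168 − 30.24 = 137.76 → 138
  G: 48 + 0.18×(0−48) = 48 − 8.64 = 39.36 → 39
  B: 242 + 0.18×(0−242) = 242 − 43.56 = 198.44 → 198
rgb(138, 39, 198) = #8a27c6.

#8a27c6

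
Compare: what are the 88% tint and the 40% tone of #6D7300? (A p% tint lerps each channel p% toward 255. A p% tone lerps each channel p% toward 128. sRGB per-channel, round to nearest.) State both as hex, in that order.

#6D7300 is rgb(109, 115, 0).
88% tint:
  R: 109 + 0.88×(255−109) = 109 + 128.48 = 237.48 → 237
  G: 115 + 0.88×(255−115) = 115 + 123.2 = 238.2 → 238
  B: 0 + 0.88×(255−0) = 0 + 224.4 = 224.4 → 224
  → #EDEEE0
40% tone:
  R: 109 + 0.4×(128−109) = 109 + 7.6 = 116.6 → 117
  G: 115 + 0.4×(128−115) = 115 + 5.2 = 120.2 → 120
  B: 0 + 0.4×(128−0) = 0 + 51.2 = 51.2 → 51
  → #757833

#EDEEE0, #757833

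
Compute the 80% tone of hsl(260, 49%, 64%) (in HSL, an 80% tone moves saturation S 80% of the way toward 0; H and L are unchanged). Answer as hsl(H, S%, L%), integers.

hsl(260, 10%, 64%)

S moves 80% from 49 toward 0: 49 − 39.2 = 9.8 → 10.
H and L are unchanged.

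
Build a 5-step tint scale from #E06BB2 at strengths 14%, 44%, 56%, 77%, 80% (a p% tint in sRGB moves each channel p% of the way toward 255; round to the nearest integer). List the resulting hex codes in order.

#E06BB2 is rgb(224, 107, 178).
14%: (224 + 4.34 = 228.34→228, 107 + 20.72 = 127.72→128, 178 + 10.78 = 188.78→189) → #E480BD
44%: (224 + 13.64 = 237.64→238, 107 + 65.12 = 172.12→172, 178 + 33.88 = 211.88→212) → #EEACD4
56%: (224 + 17.36 = 241.36→241, 107 + 82.88 = 189.88→190, 178 + 43.12 = 221.12→221) → #F1BEDD
77%: (224 + 23.87 = 247.87→248, 107 + 113.96 = 220.96→221, 178 + 59.29 = 237.29→237) → #F8DDED
80%: (224 + 24.8 = 248.8→249, 107 + 118.4 = 225.4→225, 178 + 61.6 = 239.6→240) → #F9E1F0

#E480BD, #EEACD4, #F1BEDD, #F8DDED, #F9E1F0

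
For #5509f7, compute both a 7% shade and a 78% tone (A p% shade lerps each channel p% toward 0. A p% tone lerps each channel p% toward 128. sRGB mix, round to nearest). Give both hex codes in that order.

#5509f7 is rgb(85, 9, 247).
7% shade:
  R: 85 + 0.07×(0−85) = 85 − 5.95 = 79.05 → 79
  G: 9 + 0.07×(0−9) = 9 − 0.63 = 8.37 → 8
  B: 247 + 0.07×(0−247) = 247 − 17.29 = 229.71 → 230
  → #4f08e6
78% tone:
  R: 85 + 33.54 = 118.54 → 119
  G: 9 + 0.78×(128−9) = 9 + 92.82 = 101.82 → 102
  B: 247 + 0.78×(128−247) = 247 − 92.82 = 154.18 → 154
  → #77669a

#4f08e6, #77669a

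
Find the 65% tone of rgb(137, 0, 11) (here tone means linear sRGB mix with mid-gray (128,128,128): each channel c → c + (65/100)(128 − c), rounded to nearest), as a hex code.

A 65% tone moves each channel 65% toward 128:
  R: 137 − 5.85 = 131.15 → 131
  G: 0 + 0.65×(128−0) = 0 + 83.2 = 83.2 → 83
  B: 11 + 76.05 = 87.05 → 87
rgb(131, 83, 87) = #835357.

#835357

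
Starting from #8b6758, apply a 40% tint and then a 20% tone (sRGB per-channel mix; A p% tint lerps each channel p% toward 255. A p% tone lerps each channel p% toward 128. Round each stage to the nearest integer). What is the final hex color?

#8b6758 is rgb(139, 103, 88).
Lerp each channel 40% toward 255:
  R: 139 + 46.4 = 185.4 → 185
  G: 103 + 0.4×(255−103) = 103 + 60.8 = 163.8 → 164
  B: 88 + 0.4×(255−88) = 88 + 66.8 = 154.8 → 155
After the tint: rgb(185, 164, 155) = #b9a49b.
Lerp each channel 20% toward 128:
  R: 185 + 0.2×(128−185) = 185 − 11.4 = 173.6 → 174
  G: 164 + 0.2×(128−164) = 164 − 7.2 = 156.8 → 157
  B: 155 − 5.4 = 149.6 → 150
rgb(174, 157, 150) = #ae9d96.

#ae9d96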